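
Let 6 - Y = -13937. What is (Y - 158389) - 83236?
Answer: -227682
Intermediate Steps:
Y = 13943 (Y = 6 - 1*(-13937) = 6 + 13937 = 13943)
(Y - 158389) - 83236 = (13943 - 158389) - 83236 = -144446 - 83236 = -227682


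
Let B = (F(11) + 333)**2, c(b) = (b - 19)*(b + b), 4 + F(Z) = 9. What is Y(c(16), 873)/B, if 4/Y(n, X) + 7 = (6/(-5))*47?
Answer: -5/9053837 ≈ -5.5225e-7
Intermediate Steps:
F(Z) = 5 (F(Z) = -4 + 9 = 5)
c(b) = 2*b*(-19 + b) (c(b) = (-19 + b)*(2*b) = 2*b*(-19 + b))
B = 114244 (B = (5 + 333)**2 = 338**2 = 114244)
Y(n, X) = -20/317 (Y(n, X) = 4/(-7 + (6/(-5))*47) = 4/(-7 + (6*(-1/5))*47) = 4/(-7 - 6/5*47) = 4/(-7 - 282/5) = 4/(-317/5) = 4*(-5/317) = -20/317)
Y(c(16), 873)/B = -20/317/114244 = -20/317*1/114244 = -5/9053837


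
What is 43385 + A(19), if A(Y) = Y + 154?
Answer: 43558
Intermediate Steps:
A(Y) = 154 + Y
43385 + A(19) = 43385 + (154 + 19) = 43385 + 173 = 43558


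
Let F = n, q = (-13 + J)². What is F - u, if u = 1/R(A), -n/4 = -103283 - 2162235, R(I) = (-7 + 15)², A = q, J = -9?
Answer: 579972607/64 ≈ 9.0621e+6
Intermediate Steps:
q = 484 (q = (-13 - 9)² = (-22)² = 484)
A = 484
R(I) = 64 (R(I) = 8² = 64)
n = 9062072 (n = -4*(-103283 - 2162235) = -4*(-2265518) = 9062072)
F = 9062072
u = 1/64 ≈ 0.015625
F - u = 9062072 - 1*1/64 = 9062072 - 1/64 = 579972607/64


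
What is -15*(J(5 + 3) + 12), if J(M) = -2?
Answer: -150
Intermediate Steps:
-15*(J(5 + 3) + 12) = -15*(-2 + 12) = -15*10 = -150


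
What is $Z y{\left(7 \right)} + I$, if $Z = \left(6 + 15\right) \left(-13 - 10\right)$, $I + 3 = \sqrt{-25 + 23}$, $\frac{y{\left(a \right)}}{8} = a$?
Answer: $-27051 + i \sqrt{2} \approx -27051.0 + 1.4142 i$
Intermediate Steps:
$y{\left(a \right)} = 8 a$
$I = -3 + i \sqrt{2}$ ($I = -3 + \sqrt{-25 + 23} = -3 + \sqrt{-2} = -3 + i \sqrt{2} \approx -3.0 + 1.4142 i$)
$Z = -483$ ($Z = 21 \left(-23\right) = -483$)
$Z y{\left(7 \right)} + I = - 483 \cdot 8 \cdot 7 - \left(3 - i \sqrt{2}\right) = \left(-483\right) 56 - \left(3 - i \sqrt{2}\right) = -27048 - \left(3 - i \sqrt{2}\right) = -27051 + i \sqrt{2}$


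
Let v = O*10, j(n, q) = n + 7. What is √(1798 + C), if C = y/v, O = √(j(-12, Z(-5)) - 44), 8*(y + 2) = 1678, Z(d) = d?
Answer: √(35240800 - 58170*I)/140 ≈ 42.403 - 0.034996*I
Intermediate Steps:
y = 831/4 (y = -2 + (⅛)*1678 = -2 + 839/4 = 831/4 ≈ 207.75)
j(n, q) = 7 + n
O = 7*I (O = √((7 - 12) - 44) = √(-5 - 44) = √(-49) = 7*I ≈ 7.0*I)
v = 70*I (v = (7*I)*10 = 70*I ≈ 70.0*I)
C = -831*I/280 (C = 831/(4*((70*I))) = 831*(-I/70)/4 = -831*I/280 ≈ -2.9679*I)
√(1798 + C) = √(1798 - 831*I/280)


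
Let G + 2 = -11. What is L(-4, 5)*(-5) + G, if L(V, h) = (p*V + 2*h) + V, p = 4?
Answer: 37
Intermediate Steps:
G = -13 (G = -2 - 11 = -13)
L(V, h) = 2*h + 5*V (L(V, h) = (4*V + 2*h) + V = (2*h + 4*V) + V = 2*h + 5*V)
L(-4, 5)*(-5) + G = (2*5 + 5*(-4))*(-5) - 13 = (10 - 20)*(-5) - 13 = -10*(-5) - 13 = 50 - 13 = 37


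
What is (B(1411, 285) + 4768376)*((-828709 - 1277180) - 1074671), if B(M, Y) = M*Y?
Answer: -16445120466160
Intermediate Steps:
(B(1411, 285) + 4768376)*((-828709 - 1277180) - 1074671) = (1411*285 + 4768376)*((-828709 - 1277180) - 1074671) = (402135 + 4768376)*(-2105889 - 1074671) = 5170511*(-3180560) = -16445120466160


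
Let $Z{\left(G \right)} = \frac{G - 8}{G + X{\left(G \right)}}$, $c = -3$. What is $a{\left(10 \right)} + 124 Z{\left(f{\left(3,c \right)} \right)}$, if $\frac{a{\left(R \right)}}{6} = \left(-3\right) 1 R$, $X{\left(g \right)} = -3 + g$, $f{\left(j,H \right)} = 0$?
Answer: $\frac{452}{3} \approx 150.67$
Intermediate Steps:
$a{\left(R \right)} = - 18 R$ ($a{\left(R \right)} = 6 \left(-3\right) 1 R = 6 \left(- 3 R\right) = - 18 R$)
$Z{\left(G \right)} = \frac{-8 + G}{-3 + 2 G}$ ($Z{\left(G \right)} = \frac{G - 8}{G + \left(-3 + G\right)} = \frac{-8 + G}{-3 + 2 G}$)
$a{\left(10 \right)} + 124 Z{\left(f{\left(3,c \right)} \right)} = \left(-18\right) 10 + 124 \frac{-8 + 0}{-3 + 2 \cdot 0} = -180 + 124 \frac{1}{-3 + 0} \left(-8\right) = -180 + 124 \frac{1}{-3} \left(-8\right) = -180 + 124 \left(\left(- \frac{1}{3}\right) \left(-8\right)\right) = -180 + 124 \cdot \frac{8}{3} = -180 + \frac{992}{3} = \frac{452}{3}$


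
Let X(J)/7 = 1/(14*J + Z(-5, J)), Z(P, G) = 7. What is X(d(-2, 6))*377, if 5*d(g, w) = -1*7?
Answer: -1885/9 ≈ -209.44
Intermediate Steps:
d(g, w) = -7/5 (d(g, w) = (-1*7)/5 = (1/5)*(-7) = -7/5)
X(J) = 7/(7 + 14*J) (X(J) = 7/(14*J + 7) = 7/(7 + 14*J))
X(d(-2, 6))*377 = 377/(1 + 2*(-7/5)) = 377/(1 - 14/5) = 377/(-9/5) = -5/9*377 = -1885/9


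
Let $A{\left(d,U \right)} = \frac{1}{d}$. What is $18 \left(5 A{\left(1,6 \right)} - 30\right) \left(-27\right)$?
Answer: $12150$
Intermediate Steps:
$18 \left(5 A{\left(1,6 \right)} - 30\right) \left(-27\right) = 18 \left(\frac{5}{1} - 30\right) \left(-27\right) = 18 \left(5 \cdot 1 - 30\right) \left(-27\right) = 18 \left(5 - 30\right) \left(-27\right) = 18 \left(\left(-25\right) \left(-27\right)\right) = 18 \cdot 675 = 12150$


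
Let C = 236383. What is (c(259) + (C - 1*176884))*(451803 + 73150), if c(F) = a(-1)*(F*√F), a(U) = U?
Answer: 31234178547 - 135962827*√259 ≈ 2.9046e+10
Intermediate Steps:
c(F) = -F^(3/2) (c(F) = -F*√F = -F^(3/2))
(c(259) + (C - 1*176884))*(451803 + 73150) = (-259^(3/2) + (236383 - 1*176884))*(451803 + 73150) = (-259*√259 + (236383 - 176884))*524953 = (-259*√259 + 59499)*524953 = (59499 - 259*√259)*524953 = 31234178547 - 135962827*√259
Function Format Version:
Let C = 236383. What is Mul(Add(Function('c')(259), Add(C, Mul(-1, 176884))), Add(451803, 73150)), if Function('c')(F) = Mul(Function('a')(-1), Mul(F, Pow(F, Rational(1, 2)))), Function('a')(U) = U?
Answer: Add(31234178547, Mul(-135962827, Pow(259, Rational(1, 2)))) ≈ 2.9046e+10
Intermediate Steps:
Function('c')(F) = Mul(-1, Pow(F, Rational(3, 2))) (Function('c')(F) = Mul(-1, Mul(F, Pow(F, Rational(1, 2)))) = Mul(-1, Pow(F, Rational(3, 2))))
Mul(Add(Function('c')(259), Add(C, Mul(-1, 176884))), Add(451803, 73150)) = Mul(Add(Mul(-1, Pow(259, Rational(3, 2))), Add(236383, Mul(-1, 176884))), Add(451803, 73150)) = Mul(Add(Mul(-1, Mul(259, Pow(259, Rational(1, 2)))), Add(236383, -176884)), 524953) = Mul(Add(Mul(-259, Pow(259, Rational(1, 2))), 59499), 524953) = Mul(Add(59499, Mul(-259, Pow(259, Rational(1, 2)))), 524953) = Add(31234178547, Mul(-135962827, Pow(259, Rational(1, 2))))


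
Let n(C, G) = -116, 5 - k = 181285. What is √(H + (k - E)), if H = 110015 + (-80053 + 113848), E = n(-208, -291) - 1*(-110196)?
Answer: 5*I*√5902 ≈ 384.12*I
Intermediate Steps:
k = -181280 (k = 5 - 1*181285 = 5 - 181285 = -181280)
E = 110080 (E = -116 - 1*(-110196) = -116 + 110196 = 110080)
H = 143810 (H = 110015 + 33795 = 143810)
√(H + (k - E)) = √(143810 + (-181280 - 1*110080)) = √(143810 + (-181280 - 110080)) = √(143810 - 291360) = √(-147550) = 5*I*√5902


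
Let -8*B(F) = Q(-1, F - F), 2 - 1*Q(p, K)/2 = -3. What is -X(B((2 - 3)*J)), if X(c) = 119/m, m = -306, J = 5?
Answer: 7/18 ≈ 0.38889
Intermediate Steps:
Q(p, K) = 10 (Q(p, K) = 4 - 2*(-3) = 4 + 6 = 10)
B(F) = -5/4 (B(F) = -1/8*10 = -5/4)
X(c) = -7/18 (X(c) = 119/(-306) = 119*(-1/306) = -7/18)
-X(B((2 - 3)*J)) = -1*(-7/18) = 7/18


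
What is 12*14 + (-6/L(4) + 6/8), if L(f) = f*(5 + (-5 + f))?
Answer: 1347/8 ≈ 168.38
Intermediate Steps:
L(f) = f² (L(f) = f*f = f²)
12*14 + (-6/L(4) + 6/8) = 12*14 + (-6/(4²) + 6/8) = 168 + (-6/16 + 6*(⅛)) = 168 + (-6*1/16 + ¾) = 168 + (-3/8 + ¾) = 168 + 3/8 = 1347/8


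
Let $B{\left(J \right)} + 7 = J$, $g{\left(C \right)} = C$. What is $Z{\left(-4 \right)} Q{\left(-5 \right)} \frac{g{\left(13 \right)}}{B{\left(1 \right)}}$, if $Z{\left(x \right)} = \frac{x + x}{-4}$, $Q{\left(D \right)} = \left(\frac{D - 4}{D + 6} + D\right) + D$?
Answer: $\frac{247}{3} \approx 82.333$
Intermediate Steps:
$B{\left(J \right)} = -7 + J$
$Q{\left(D \right)} = 2 D + \frac{-4 + D}{6 + D}$ ($Q{\left(D \right)} = \left(\frac{-4 + D}{6 + D} + D\right) + D = \left(D + \frac{-4 + D}{6 + D}\right) + D = 2 D + \frac{-4 + D}{6 + D}$)
$Z{\left(x \right)} = - \frac{x}{2}$ ($Z{\left(x \right)} = 2 x \left(- \frac{1}{4}\right) = - \frac{x}{2}$)
$Z{\left(-4 \right)} Q{\left(-5 \right)} \frac{g{\left(13 \right)}}{B{\left(1 \right)}} = \left(- \frac{1}{2}\right) \left(-4\right) \frac{-4 + 2 \left(-5\right)^{2} + 13 \left(-5\right)}{6 - 5} \frac{13}{-7 + 1} = 2 \frac{-4 + 2 \cdot 25 - 65}{1} \frac{13}{-6} = 2 \cdot 1 \left(-4 + 50 - 65\right) 13 \left(- \frac{1}{6}\right) = 2 \cdot 1 \left(-19\right) \left(- \frac{13}{6}\right) = 2 \left(-19\right) \left(- \frac{13}{6}\right) = \left(-38\right) \left(- \frac{13}{6}\right) = \frac{247}{3}$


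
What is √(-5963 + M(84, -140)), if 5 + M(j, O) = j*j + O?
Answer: 2*√237 ≈ 30.790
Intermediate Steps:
M(j, O) = -5 + O + j² (M(j, O) = -5 + (j*j + O) = -5 + (j² + O) = -5 + (O + j²) = -5 + O + j²)
√(-5963 + M(84, -140)) = √(-5963 + (-5 - 140 + 84²)) = √(-5963 + (-5 - 140 + 7056)) = √(-5963 + 6911) = √948 = 2*√237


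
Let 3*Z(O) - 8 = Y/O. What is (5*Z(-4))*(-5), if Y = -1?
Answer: -275/4 ≈ -68.750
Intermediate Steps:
Z(O) = 8/3 - 1/(3*O) (Z(O) = 8/3 + (-1/O)/3 = 8/3 - 1/(3*O))
(5*Z(-4))*(-5) = (5*((⅓)*(-1 + 8*(-4))/(-4)))*(-5) = (5*((⅓)*(-¼)*(-1 - 32)))*(-5) = (5*((⅓)*(-¼)*(-33)))*(-5) = (5*(11/4))*(-5) = (55/4)*(-5) = -275/4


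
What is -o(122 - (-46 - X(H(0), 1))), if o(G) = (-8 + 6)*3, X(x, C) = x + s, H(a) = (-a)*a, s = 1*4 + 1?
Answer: 6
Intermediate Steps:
s = 5 (s = 4 + 1 = 5)
H(a) = -a²
X(x, C) = 5 + x (X(x, C) = x + 5 = 5 + x)
o(G) = -6 (o(G) = -2*3 = -6)
-o(122 - (-46 - X(H(0), 1))) = -1*(-6) = 6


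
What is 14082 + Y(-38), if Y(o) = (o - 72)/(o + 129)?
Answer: 1281352/91 ≈ 14081.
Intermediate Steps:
Y(o) = (-72 + o)/(129 + o)
14082 + Y(-38) = 14082 + (-72 - 38)/(129 - 38) = 14082 - 110/91 = 1281352/91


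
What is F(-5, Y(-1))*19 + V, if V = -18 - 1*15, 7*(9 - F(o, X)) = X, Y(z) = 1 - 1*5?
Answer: 1042/7 ≈ 148.86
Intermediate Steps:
Y(z) = -4 (Y(z) = 1 - 5 = -4)
F(o, X) = 9 - X/7
V = -33 (V = -18 - 15 = -33)
F(-5, Y(-1))*19 + V = (9 - ⅐*(-4))*19 - 33 = (9 + 4/7)*19 - 33 = (67/7)*19 - 33 = 1273/7 - 33 = 1042/7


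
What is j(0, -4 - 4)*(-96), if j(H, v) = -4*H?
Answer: 0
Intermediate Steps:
j(0, -4 - 4)*(-96) = -4*0*(-96) = 0*(-96) = 0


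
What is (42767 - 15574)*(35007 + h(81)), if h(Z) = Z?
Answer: 954147984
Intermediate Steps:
(42767 - 15574)*(35007 + h(81)) = (42767 - 15574)*(35007 + 81) = 27193*35088 = 954147984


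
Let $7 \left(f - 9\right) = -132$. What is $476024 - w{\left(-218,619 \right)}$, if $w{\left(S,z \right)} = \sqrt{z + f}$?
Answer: $476024 - \frac{2 \sqrt{7462}}{7} \approx 4.76 \cdot 10^{5}$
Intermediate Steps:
$f = - \frac{69}{7}$ ($f = 9 + \frac{1}{7} \left(-132\right) = 9 - \frac{132}{7} = - \frac{69}{7} \approx -9.8571$)
$w{\left(S,z \right)} = \sqrt{- \frac{69}{7} + z}$ ($w{\left(S,z \right)} = \sqrt{z - \frac{69}{7}} = \sqrt{- \frac{69}{7} + z}$)
$476024 - w{\left(-218,619 \right)} = 476024 - \frac{\sqrt{-483 + 49 \cdot 619}}{7} = 476024 - \frac{\sqrt{-483 + 30331}}{7} = 476024 - \frac{\sqrt{29848}}{7} = 476024 - \frac{2 \sqrt{7462}}{7}$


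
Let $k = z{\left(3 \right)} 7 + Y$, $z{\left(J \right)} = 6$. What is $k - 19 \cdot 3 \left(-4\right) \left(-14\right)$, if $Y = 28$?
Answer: $-3122$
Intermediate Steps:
$k = 70$ ($k = 6 \cdot 7 + 28 = 42 + 28 = 70$)
$k - 19 \cdot 3 \left(-4\right) \left(-14\right) = 70 - 19 \cdot 3 \left(-4\right) \left(-14\right) = 70 - 57 \left(-4\right) \left(-14\right) = 70 - \left(-228\right) \left(-14\right) = 70 - 3192 = -3122$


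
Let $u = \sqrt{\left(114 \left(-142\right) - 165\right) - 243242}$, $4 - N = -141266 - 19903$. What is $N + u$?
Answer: $161173 + i \sqrt{259595} \approx 1.6117 \cdot 10^{5} + 509.5 i$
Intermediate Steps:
$N = 161173$ ($N = 4 - \left(-141266 - 19903\right) = 4 - -161169 = 4 + 161169 = 161173$)
$u = i \sqrt{259595}$ ($u = \sqrt{\left(-16188 - 165\right) - 243242} = \sqrt{-16353 - 243242} = \sqrt{-259595} = i \sqrt{259595} \approx 509.5 i$)
$N + u = 161173 + i \sqrt{259595}$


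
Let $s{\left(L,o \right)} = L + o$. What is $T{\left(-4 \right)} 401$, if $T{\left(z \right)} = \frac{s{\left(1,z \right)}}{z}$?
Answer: $\frac{1203}{4} \approx 300.75$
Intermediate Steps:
$T{\left(z \right)} = \frac{1 + z}{z}$
$T{\left(-4 \right)} 401 = \frac{1 - 4}{-4} \cdot 401 = \left(- \frac{1}{4}\right) \left(-3\right) 401 = \frac{3}{4} \cdot 401 = \frac{1203}{4}$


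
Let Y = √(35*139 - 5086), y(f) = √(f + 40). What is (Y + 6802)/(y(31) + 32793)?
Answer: (6802 + I*√221)/(32793 + √71) ≈ 0.20737 + 0.00045321*I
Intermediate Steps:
y(f) = √(40 + f)
Y = I*√221 (Y = √(4865 - 5086) = √(-221) = I*√221 ≈ 14.866*I)
(Y + 6802)/(y(31) + 32793) = (I*√221 + 6802)/(√(40 + 31) + 32793) = (6802 + I*√221)/(√71 + 32793) = (6802 + I*√221)/(32793 + √71)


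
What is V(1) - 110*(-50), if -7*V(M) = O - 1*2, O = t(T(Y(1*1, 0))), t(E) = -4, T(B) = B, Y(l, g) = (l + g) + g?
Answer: 38506/7 ≈ 5500.9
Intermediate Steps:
Y(l, g) = l + 2*g (Y(l, g) = (g + l) + g = l + 2*g)
O = -4
V(M) = 6/7 (V(M) = -(-4 - 1*2)/7 = -(-4 - 2)/7 = -1/7*(-6) = 6/7)
V(1) - 110*(-50) = 6/7 - 110*(-50) = 6/7 + 5500 = 38506/7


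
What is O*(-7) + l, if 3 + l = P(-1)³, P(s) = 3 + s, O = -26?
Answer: 187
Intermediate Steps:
l = 5 (l = -3 + (3 - 1)³ = -3 + 2³ = -3 + 8 = 5)
O*(-7) + l = -26*(-7) + 5 = 182 + 5 = 187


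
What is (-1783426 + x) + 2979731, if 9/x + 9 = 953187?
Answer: 380097202433/317726 ≈ 1.1963e+6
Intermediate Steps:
x = 3/317726 (x = 9/(-9 + 953187) = 9/953178 = 9*(1/953178) = 3/317726 ≈ 9.4421e-6)
(-1783426 + x) + 2979731 = (-1783426 + 3/317726) + 2979731 = -566640809273/317726 + 2979731 = 380097202433/317726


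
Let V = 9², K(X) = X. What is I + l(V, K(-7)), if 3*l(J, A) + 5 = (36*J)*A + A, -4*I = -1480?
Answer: -6438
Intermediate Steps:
V = 81
I = 370 (I = -¼*(-1480) = 370)
l(J, A) = -5/3 + A/3 + 12*A*J (l(J, A) = -5/3 + ((36*J)*A + A)/3 = -5/3 + (36*A*J + A)/3 = -5/3 + (A + 36*A*J)/3 = -5/3 + (A/3 + 12*A*J) = -5/3 + A/3 + 12*A*J)
I + l(V, K(-7)) = 370 + (-5/3 + (⅓)*(-7) + 12*(-7)*81) = 370 + (-5/3 - 7/3 - 6804) = 370 - 6808 = -6438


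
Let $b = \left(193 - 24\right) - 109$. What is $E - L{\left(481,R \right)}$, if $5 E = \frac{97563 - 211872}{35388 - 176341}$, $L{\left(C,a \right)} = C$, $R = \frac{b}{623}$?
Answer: $- \frac{338877656}{704765} \approx -480.84$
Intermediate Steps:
$b = 60$ ($b = 169 - 109 = 60$)
$R = \frac{60}{623} \approx 0.096308$
$E = \frac{114309}{704765}$ ($E = \frac{\left(97563 - 211872\right) \frac{1}{35388 - 176341}}{5} = \frac{\left(-114309\right) \frac{1}{-140953}}{5} = \frac{\left(-114309\right) \left(- \frac{1}{140953}\right)}{5} = \frac{1}{5} \cdot \frac{114309}{140953} = \frac{114309}{704765} \approx 0.16219$)
$E - L{\left(481,R \right)} = \frac{114309}{704765} - 481 = - \frac{338877656}{704765}$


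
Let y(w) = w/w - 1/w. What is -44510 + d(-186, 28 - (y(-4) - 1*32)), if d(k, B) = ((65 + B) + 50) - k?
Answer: -176601/4 ≈ -44150.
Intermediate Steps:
y(w) = 1 - 1/w
d(k, B) = 115 + B - k (d(k, B) = (115 + B) - k = 115 + B - k)
-44510 + d(-186, 28 - (y(-4) - 1*32)) = -44510 + (115 + (28 - ((-1 - 4)/(-4) - 1*32)) - 1*(-186)) = -44510 + (115 + (28 - (-1/4*(-5) - 32)) + 186) = -44510 + (115 + (28 - (5/4 - 32)) + 186) = -44510 + (115 + (28 - 1*(-123/4)) + 186) = -44510 + (115 + (28 + 123/4) + 186) = -44510 + (115 + 235/4 + 186) = -44510 + 1439/4 = -176601/4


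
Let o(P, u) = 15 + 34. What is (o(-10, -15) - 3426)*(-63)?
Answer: 212751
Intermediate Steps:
o(P, u) = 49
(o(-10, -15) - 3426)*(-63) = (49 - 3426)*(-63) = -3377*(-63) = 212751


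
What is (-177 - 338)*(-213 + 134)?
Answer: 40685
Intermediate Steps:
(-177 - 338)*(-213 + 134) = -515*(-79) = 40685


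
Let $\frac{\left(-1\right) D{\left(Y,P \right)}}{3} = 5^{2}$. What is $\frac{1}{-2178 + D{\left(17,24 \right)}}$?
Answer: $- \frac{1}{2253} \approx -0.00044385$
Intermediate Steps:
$D{\left(Y,P \right)} = -75$ ($D{\left(Y,P \right)} = - 3 \cdot 5^{2} = \left(-3\right) 25 = -75$)
$\frac{1}{-2178 + D{\left(17,24 \right)}} = \frac{1}{-2178 - 75} = \frac{1}{-2253} = - \frac{1}{2253}$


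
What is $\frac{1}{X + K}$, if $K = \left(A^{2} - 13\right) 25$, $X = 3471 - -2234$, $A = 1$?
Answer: $\frac{1}{5405} \approx 0.00018501$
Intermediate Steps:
$X = 5705$ ($X = 3471 + 2234 = 5705$)
$K = -300$ ($K = \left(1^{2} - 13\right) 25 = \left(1 - 13\right) 25 = \left(-12\right) 25 = -300$)
$\frac{1}{X + K} = \frac{1}{5705 - 300} = \frac{1}{5405}$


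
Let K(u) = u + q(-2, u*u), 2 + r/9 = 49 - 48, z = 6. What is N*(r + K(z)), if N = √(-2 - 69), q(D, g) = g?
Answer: 33*I*√71 ≈ 278.06*I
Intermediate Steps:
r = -9 (r = -18 + 9*(49 - 48) = -18 + 9*1 = -18 + 9 = -9)
K(u) = u + u² (K(u) = u + u*u = u + u²)
N = I*√71 (N = √(-71) = I*√71 ≈ 8.4261*I)
N*(r + K(z)) = (I*√71)*(-9 + 6*(1 + 6)) = (I*√71)*(-9 + 6*7) = (I*√71)*(-9 + 42) = (I*√71)*33 = 33*I*√71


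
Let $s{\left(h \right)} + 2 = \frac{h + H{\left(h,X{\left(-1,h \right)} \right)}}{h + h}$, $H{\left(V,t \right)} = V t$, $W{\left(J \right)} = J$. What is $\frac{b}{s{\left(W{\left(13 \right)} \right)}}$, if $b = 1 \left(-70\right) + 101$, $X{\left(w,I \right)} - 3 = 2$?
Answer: $31$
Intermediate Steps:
$X{\left(w,I \right)} = 5$ ($X{\left(w,I \right)} = 3 + 2 = 5$)
$b = 31$ ($b = -70 + 101 = 31$)
$s{\left(h \right)} = 1$ ($s{\left(h \right)} = -2 + \frac{h + h 5}{h + h} = -2 + \frac{h + 5 h}{2 h} = -2 + 6 h \frac{1}{2 h} = -2 + 3 = 1$)
$\frac{b}{s{\left(W{\left(13 \right)} \right)}} = \frac{31}{1} = 31 \cdot 1 = 31$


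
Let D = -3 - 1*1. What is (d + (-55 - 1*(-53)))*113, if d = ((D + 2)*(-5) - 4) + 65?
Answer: 7797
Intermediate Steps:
D = -4 (D = -3 - 1 = -4)
d = 71 (d = ((-4 + 2)*(-5) - 4) + 65 = (-2*(-5) - 4) + 65 = (10 - 4) + 65 = 6 + 65 = 71)
(d + (-55 - 1*(-53)))*113 = (71 + (-55 - 1*(-53)))*113 = (71 + (-55 + 53))*113 = (71 - 2)*113 = 69*113 = 7797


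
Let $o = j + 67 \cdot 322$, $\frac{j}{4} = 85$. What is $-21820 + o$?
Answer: $94$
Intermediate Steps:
$j = 340$ ($j = 4 \cdot 85 = 340$)
$o = 21914$ ($o = 340 + 67 \cdot 322 = 340 + 21574 = 21914$)
$-21820 + o = -21820 + 21914 = 94$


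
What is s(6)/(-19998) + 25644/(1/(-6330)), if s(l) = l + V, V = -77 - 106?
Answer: -1082068582261/6666 ≈ -1.6233e+8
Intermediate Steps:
V = -183
s(l) = -183 + l (s(l) = l - 183 = -183 + l)
s(6)/(-19998) + 25644/(1/(-6330)) = (-183 + 6)/(-19998) + 25644/(1/(-6330)) = -177*(-1/19998) + 25644/(-1/6330) = 59/6666 + 25644*(-6330) = 59/6666 - 162326520 = -1082068582261/6666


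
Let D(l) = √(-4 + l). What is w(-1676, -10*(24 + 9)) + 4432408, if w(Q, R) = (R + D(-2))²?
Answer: 4541302 - 660*I*√6 ≈ 4.5413e+6 - 1616.7*I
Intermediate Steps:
w(Q, R) = (R + I*√6)² (w(Q, R) = (R + √(-4 - 2))² = (R + √(-6))² = (R + I*√6)²)
w(-1676, -10*(24 + 9)) + 4432408 = (-10*(24 + 9) + I*√6)² + 4432408 = (-10*33 + I*√6)² + 4432408 = (-330 + I*√6)² + 4432408 = 4432408 + (-330 + I*√6)²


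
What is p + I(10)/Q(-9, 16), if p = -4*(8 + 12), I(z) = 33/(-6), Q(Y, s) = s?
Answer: -2571/32 ≈ -80.344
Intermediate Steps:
I(z) = -11/2 (I(z) = 33*(-⅙) = -11/2)
p = -80 (p = -4*20 = -80)
p + I(10)/Q(-9, 16) = -80 - 11/2/16 = -80 - 11/2*1/16 = -80 - 11/32 = -2571/32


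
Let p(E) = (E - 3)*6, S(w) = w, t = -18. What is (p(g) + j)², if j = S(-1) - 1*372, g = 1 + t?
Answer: 243049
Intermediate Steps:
g = -17 (g = 1 - 18 = -17)
p(E) = -18 + 6*E (p(E) = (-3 + E)*6 = -18 + 6*E)
j = -373 (j = -1 - 1*372 = -1 - 372 = -373)
(p(g) + j)² = ((-18 + 6*(-17)) - 373)² = ((-18 - 102) - 373)² = (-120 - 373)² = (-493)² = 243049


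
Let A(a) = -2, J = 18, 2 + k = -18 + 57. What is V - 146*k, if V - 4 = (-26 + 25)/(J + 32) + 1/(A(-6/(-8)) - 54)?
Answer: -7557253/1400 ≈ -5398.0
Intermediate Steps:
k = 37 (k = -2 + (-18 + 57) = -2 + 39 = 37)
V = 5547/1400 (V = 4 + ((-26 + 25)/(18 + 32) + 1/(-2 - 54)) = 4 + (-1/50 + 1/(-56)) = 4 + (-1*1/50 - 1/56) = 4 + (-1/50 - 1/56) = 4 - 53/1400 = 5547/1400 ≈ 3.9621)
V - 146*k = 5547/1400 - 146*37 = 5547/1400 - 5402 = -7557253/1400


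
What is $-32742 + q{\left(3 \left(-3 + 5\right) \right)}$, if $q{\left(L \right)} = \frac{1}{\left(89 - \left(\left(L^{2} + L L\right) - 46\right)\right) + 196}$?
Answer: $- \frac{8480177}{259} \approx -32742.0$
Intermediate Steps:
$q{\left(L \right)} = \frac{1}{331 - 2 L^{2}}$ ($q{\left(L \right)} = \frac{1}{\left(89 - \left(\left(L^{2} + L^{2}\right) - 46\right)\right) + 196} = \frac{1}{\left(89 - \left(2 L^{2} - 46\right)\right) + 196} = \frac{1}{\left(89 - \left(-46 + 2 L^{2}\right)\right) + 196} = \frac{1}{\left(135 - 2 L^{2}\right) + 196} = \frac{1}{331 - 2 L^{2}}$)
$-32742 + q{\left(3 \left(-3 + 5\right) \right)} = -32742 - \frac{1}{-331 + 2 \left(3 \left(-3 + 5\right)\right)^{2}} = -32742 - \frac{1}{-331 + 2 \left(3 \cdot 2\right)^{2}} = -32742 - \frac{1}{-331 + 2 \cdot 6^{2}} = -32742 - \frac{1}{-331 + 2 \cdot 36} = -32742 - \frac{1}{-331 + 72} = -32742 - \frac{1}{-259} = -32742 - - \frac{1}{259} = -32742 + \frac{1}{259} = - \frac{8480177}{259}$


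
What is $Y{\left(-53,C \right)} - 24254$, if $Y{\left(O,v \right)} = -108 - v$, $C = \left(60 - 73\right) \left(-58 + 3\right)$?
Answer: $-25077$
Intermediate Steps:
$C = 715$ ($C = \left(-13\right) \left(-55\right) = 715$)
$Y{\left(-53,C \right)} - 24254 = \left(-108 - 715\right) - 24254 = -823 - 24254 = -25077$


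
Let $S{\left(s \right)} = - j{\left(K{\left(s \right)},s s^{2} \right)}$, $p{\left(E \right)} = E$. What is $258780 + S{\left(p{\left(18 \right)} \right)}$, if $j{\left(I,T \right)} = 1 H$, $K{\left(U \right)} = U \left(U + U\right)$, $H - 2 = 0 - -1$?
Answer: $258777$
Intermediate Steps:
$H = 3$ ($H = 2 + \left(0 - -1\right) = 2 + \left(0 + 1\right) = 2 + 1 = 3$)
$K{\left(U \right)} = 2 U^{2}$ ($K{\left(U \right)} = U 2 U = 2 U^{2}$)
$j{\left(I,T \right)} = 3$ ($j{\left(I,T \right)} = 1 \cdot 3 = 3$)
$S{\left(s \right)} = -3$ ($S{\left(s \right)} = \left(-1\right) 3 = -3$)
$258780 + S{\left(p{\left(18 \right)} \right)} = 258780 - 3 = 258777$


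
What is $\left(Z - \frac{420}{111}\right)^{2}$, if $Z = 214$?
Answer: $\frac{60497284}{1369} \approx 44191.0$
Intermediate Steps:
$\left(Z - \frac{420}{111}\right)^{2} = \left(214 - \frac{420}{111}\right)^{2} = \left(214 - \frac{140}{37}\right)^{2} = \left(\frac{7778}{37}\right)^{2} = \frac{60497284}{1369}$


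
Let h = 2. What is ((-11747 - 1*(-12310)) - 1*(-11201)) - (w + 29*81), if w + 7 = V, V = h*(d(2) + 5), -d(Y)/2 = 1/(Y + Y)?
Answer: 9413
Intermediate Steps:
d(Y) = -1/Y (d(Y) = -2/(Y + Y) = -2*1/(2*Y) = -1/Y)
V = 9 (V = 2*(-1/2 + 5) = 2*(9/2) = 9)
w = 2 (w = -7 + 9 = 2)
((-11747 - 1*(-12310)) - 1*(-11201)) - (w + 29*81) = ((-11747 - 1*(-12310)) - 1*(-11201)) - (2 + 29*81) = ((-11747 + 12310) + 11201) - (2 + 2349) = (563 + 11201) - 1*2351 = 11764 - 2351 = 9413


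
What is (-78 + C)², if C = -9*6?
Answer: 17424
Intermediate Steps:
C = -54
(-78 + C)² = (-78 - 54)² = (-132)² = 17424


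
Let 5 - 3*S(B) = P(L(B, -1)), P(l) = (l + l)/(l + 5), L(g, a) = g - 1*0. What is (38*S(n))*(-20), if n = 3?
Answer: -3230/3 ≈ -1076.7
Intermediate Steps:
L(g, a) = g (L(g, a) = g + 0 = g)
P(l) = 2*l/(5 + l) (P(l) = (2*l)/(5 + l) = 2*l/(5 + l))
S(B) = 5/3 - 2*B/(3*(5 + B))
(38*S(n))*(-20) = (38*((25/3 + 3)/(5 + 3)))*(-20) = (38*((34/3)/8))*(-20) = (38*((⅛)*(34/3)))*(-20) = (38*(17/12))*(-20) = (323/6)*(-20) = -3230/3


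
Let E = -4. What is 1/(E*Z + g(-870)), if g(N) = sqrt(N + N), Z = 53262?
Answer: -17754/3782454337 - I*sqrt(435)/22694726022 ≈ -4.6938e-6 - 9.1901e-10*I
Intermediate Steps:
g(N) = sqrt(2)*sqrt(N) (g(N) = sqrt(2*N) = sqrt(2)*sqrt(N))
1/(E*Z + g(-870)) = 1/(-4*53262 + sqrt(2)*sqrt(-870)) = 1/(-213048 + sqrt(2)*(I*sqrt(870))) = 1/(-213048 + 2*I*sqrt(435))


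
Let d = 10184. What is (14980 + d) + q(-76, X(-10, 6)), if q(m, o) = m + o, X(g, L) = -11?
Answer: 25077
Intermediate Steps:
(14980 + d) + q(-76, X(-10, 6)) = (14980 + 10184) + (-76 - 11) = 25164 - 87 = 25077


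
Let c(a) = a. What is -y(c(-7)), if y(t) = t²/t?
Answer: 7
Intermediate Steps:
y(t) = t
-y(c(-7)) = -1*(-7) = 7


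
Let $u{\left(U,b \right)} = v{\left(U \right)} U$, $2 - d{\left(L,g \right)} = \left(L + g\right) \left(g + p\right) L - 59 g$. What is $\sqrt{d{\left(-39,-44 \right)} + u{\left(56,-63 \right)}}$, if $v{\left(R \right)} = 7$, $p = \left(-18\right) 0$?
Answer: $\sqrt{140226} \approx 374.47$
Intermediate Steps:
$p = 0$
$d{\left(L,g \right)} = 2 + 59 g - L g \left(L + g\right)$ ($d{\left(L,g \right)} = 2 - \left(\left(L + g\right) \left(g + 0\right) L - 59 g\right) = 2 - \left(\left(L + g\right) g L - 59 g\right) = 2 - \left(g \left(L + g\right) L - 59 g\right) = 2 - \left(L g \left(L + g\right) - 59 g\right) = 2 - \left(- 59 g + L g \left(L + g\right)\right) = 2 + 59 g - L g \left(L + g\right)$)
$u{\left(U,b \right)} = 7 U$
$\sqrt{d{\left(-39,-44 \right)} + u{\left(56,-63 \right)}} = \sqrt{\left(2 + 59 \left(-44\right) - - 39 \left(-44\right)^{2} - - 44 \left(-39\right)^{2}\right) + 7 \cdot 56} = \sqrt{\left(2 - 2596 - \left(-39\right) 1936 - \left(-44\right) 1521\right) + 392} = \sqrt{\left(2 - 2596 + 75504 + 66924\right) + 392} = \sqrt{139834 + 392} = \sqrt{140226}$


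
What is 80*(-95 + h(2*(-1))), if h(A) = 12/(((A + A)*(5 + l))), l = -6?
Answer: -7360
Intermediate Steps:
h(A) = -6/A (h(A) = 12/(((A + A)*(5 - 6))) = 12/(((2*A)*(-1))) = 12/((-2*A)) = 12*(-1/(2*A)) = -6/A)
80*(-95 + h(2*(-1))) = 80*(-95 - 6/(2*(-1))) = 80*(-95 - 6/(-2)) = 80*(-95 - 6*(-½)) = 80*(-95 + 3) = 80*(-92) = -7360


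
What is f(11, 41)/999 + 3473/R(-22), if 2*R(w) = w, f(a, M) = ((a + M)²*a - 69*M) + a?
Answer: -3173341/10989 ≈ -288.77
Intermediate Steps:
f(a, M) = a - 69*M + a*(M + a)² (f(a, M) = ((M + a)²*a - 69*M) + a = (a*(M + a)² - 69*M) + a = (-69*M + a*(M + a)²) + a = a - 69*M + a*(M + a)²)
R(w) = w/2
f(11, 41)/999 + 3473/R(-22) = (11 - 69*41 + 11*(41 + 11)²)/999 + 3473/(((½)*(-22))) = (11 - 2829 + 11*52²)*(1/999) + 3473/(-11) = (11 - 2829 + 11*2704)*(1/999) + 3473*(-1/11) = (11 - 2829 + 29744)*(1/999) - 3473/11 = 26926*(1/999) - 3473/11 = 26926/999 - 3473/11 = -3173341/10989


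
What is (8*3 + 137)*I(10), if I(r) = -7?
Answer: -1127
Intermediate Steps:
(8*3 + 137)*I(10) = (8*3 + 137)*(-7) = (24 + 137)*(-7) = 161*(-7) = -1127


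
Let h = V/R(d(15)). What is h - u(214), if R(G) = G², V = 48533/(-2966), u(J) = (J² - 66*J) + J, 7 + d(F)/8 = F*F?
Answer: -287649848562069/9021195776 ≈ -31886.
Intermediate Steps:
d(F) = -56 + 8*F² (d(F) = -56 + 8*(F*F) = -56 + 8*F²)
u(J) = J² - 65*J
V = -48533/2966 (V = 48533*(-1/2966) = -48533/2966 ≈ -16.363)
h = -48533/9021195776 (h = -48533/(2966*(-56 + 8*15²)²) = -48533/(2966*(-56 + 8*225)²) = -48533/(2966*(-56 + 1800)²) = -48533/(2966*(1744²)) = -48533/2966/3041536 = -48533/2966*1/3041536 = -48533/9021195776 ≈ -5.3799e-6)
h - u(214) = -48533/9021195776 - 214*(-65 + 214) = -48533/9021195776 - 214*149 = -48533/9021195776 - 1*31886 = -48533/9021195776 - 31886 = -287649848562069/9021195776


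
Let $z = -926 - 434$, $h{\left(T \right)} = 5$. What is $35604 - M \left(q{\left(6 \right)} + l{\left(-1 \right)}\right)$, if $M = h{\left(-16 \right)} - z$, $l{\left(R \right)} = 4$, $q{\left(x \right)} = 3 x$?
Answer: $5574$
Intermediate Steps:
$z = -1360$
$M = 1365$ ($M = 5 - -1360 = 5 + 1360 = 1365$)
$35604 - M \left(q{\left(6 \right)} + l{\left(-1 \right)}\right) = 35604 - 1365 \left(3 \cdot 6 + 4\right) = 35604 - 1365 \left(18 + 4\right) = 35604 - 1365 \cdot 22 = 35604 - 30030 = 5574$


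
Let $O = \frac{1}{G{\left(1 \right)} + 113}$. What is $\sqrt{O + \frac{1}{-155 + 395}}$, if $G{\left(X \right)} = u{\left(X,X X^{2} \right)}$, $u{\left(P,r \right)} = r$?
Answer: $\frac{\sqrt{16815}}{1140} \approx 0.11375$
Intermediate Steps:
$G{\left(X \right)} = X^{3}$ ($G{\left(X \right)} = X X^{2} = X^{3}$)
$O = \frac{1}{114}$ ($O = \frac{1}{1^{3} + 113} = \frac{1}{1 + 113} = \frac{1}{114} \approx 0.0087719$)
$\sqrt{O + \frac{1}{-155 + 395}} = \sqrt{\frac{1}{114} + \frac{1}{-155 + 395}} = \sqrt{\frac{1}{114} + \frac{1}{240}} = \sqrt{\frac{59}{4560}} = \frac{\sqrt{16815}}{1140}$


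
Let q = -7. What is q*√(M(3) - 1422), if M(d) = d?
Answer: -7*I*√1419 ≈ -263.69*I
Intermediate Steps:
q*√(M(3) - 1422) = -7*√(3 - 1422) = -7*I*√1419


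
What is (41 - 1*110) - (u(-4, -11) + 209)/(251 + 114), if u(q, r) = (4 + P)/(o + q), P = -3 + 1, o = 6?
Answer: -5079/73 ≈ -69.575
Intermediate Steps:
P = -2
u(q, r) = 2/(6 + q) (u(q, r) = (4 - 2)/(6 + q) = 2/(6 + q))
(41 - 1*110) - (u(-4, -11) + 209)/(251 + 114) = (41 - 1*110) - (2/(6 - 4) + 209)/(251 + 114) = (41 - 110) - (2/2 + 209)/365 = -69 - (2*(½) + 209)/365 = -69 - (1 + 209)/365 = -69 - 210/365 = -69 - 1*42/73 = -69 - 42/73 = -5079/73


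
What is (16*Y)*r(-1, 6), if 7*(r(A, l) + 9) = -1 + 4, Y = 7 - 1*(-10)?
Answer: -16320/7 ≈ -2331.4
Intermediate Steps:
Y = 17 (Y = 7 + 10 = 17)
r(A, l) = -60/7 (r(A, l) = -9 + (-1 + 4)/7 = -9 + (⅐)*3 = -9 + 3/7 = -60/7)
(16*Y)*r(-1, 6) = (16*17)*(-60/7) = 272*(-60/7) = -16320/7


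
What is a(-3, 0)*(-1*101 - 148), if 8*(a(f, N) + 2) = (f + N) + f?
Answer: 2739/4 ≈ 684.75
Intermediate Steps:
a(f, N) = -2 + f/4 + N/8 (a(f, N) = -2 + ((f + N) + f)/8 = -2 + ((N + f) + f)/8 = -2 + (N + 2*f)/8 = -2 + (f/4 + N/8) = -2 + f/4 + N/8)
a(-3, 0)*(-1*101 - 148) = (-2 + (¼)*(-3) + (⅛)*0)*(-1*101 - 148) = (-2 - ¾ + 0)*(-101 - 148) = -11/4*(-249) = 2739/4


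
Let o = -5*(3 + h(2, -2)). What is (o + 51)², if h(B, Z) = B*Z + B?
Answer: 2116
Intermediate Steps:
h(B, Z) = B + B*Z
o = -5 (o = -5*(3 + 2*(1 - 2)) = -5*(3 + 2*(-1)) = -5*(3 - 2) = -5*1 = -5)
(o + 51)² = (-5 + 51)² = 46² = 2116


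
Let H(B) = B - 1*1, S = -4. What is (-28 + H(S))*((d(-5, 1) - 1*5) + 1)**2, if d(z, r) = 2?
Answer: -132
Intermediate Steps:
H(B) = -1 + B (H(B) = B - 1 = -1 + B)
(-28 + H(S))*((d(-5, 1) - 1*5) + 1)**2 = (-28 + (-1 - 4))*((2 - 1*5) + 1)**2 = (-28 - 5)*((2 - 5) + 1)**2 = -33*(-3 + 1)**2 = -33*(-2)**2 = -33*4 = -132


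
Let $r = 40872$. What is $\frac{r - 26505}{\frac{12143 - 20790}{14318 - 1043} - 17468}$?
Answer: $- \frac{190721925}{231896347} \approx -0.82244$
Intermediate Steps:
$\frac{r - 26505}{\frac{12143 - 20790}{14318 - 1043} - 17468} = \frac{40872 - 26505}{\frac{12143 - 20790}{14318 - 1043} - 17468} = \frac{14367}{- \frac{8647}{13275} - 17468} = \frac{14367}{- \frac{231896347}{13275}} = 14367 \left(- \frac{13275}{231896347}\right) = - \frac{190721925}{231896347}$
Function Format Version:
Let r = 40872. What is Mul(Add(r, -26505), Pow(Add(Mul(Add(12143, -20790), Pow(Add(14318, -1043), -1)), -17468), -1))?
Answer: Rational(-190721925, 231896347) ≈ -0.82244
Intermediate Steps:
Mul(Add(r, -26505), Pow(Add(Mul(Add(12143, -20790), Pow(Add(14318, -1043), -1)), -17468), -1)) = Mul(Add(40872, -26505), Pow(Add(Mul(Add(12143, -20790), Pow(Add(14318, -1043), -1)), -17468), -1)) = Mul(14367, Pow(Add(Mul(-8647, Pow(13275, -1)), -17468), -1)) = Mul(14367, Pow(Add(Mul(-8647, Rational(1, 13275)), -17468), -1)) = Mul(14367, Pow(Add(Rational(-8647, 13275), -17468), -1)) = Mul(14367, Pow(Rational(-231896347, 13275), -1)) = Mul(14367, Rational(-13275, 231896347)) = Rational(-190721925, 231896347)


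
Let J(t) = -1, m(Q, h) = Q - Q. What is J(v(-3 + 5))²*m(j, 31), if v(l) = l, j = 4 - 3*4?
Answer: 0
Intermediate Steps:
j = -8 (j = 4 - 12 = -8)
m(Q, h) = 0
J(v(-3 + 5))²*m(j, 31) = (-1)²*0 = 1*0 = 0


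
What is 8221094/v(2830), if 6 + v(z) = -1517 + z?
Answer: 8221094/1307 ≈ 6290.0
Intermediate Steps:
v(z) = -1523 + z (v(z) = -6 + (-1517 + z) = -1523 + z)
8221094/v(2830) = 8221094/(-1523 + 2830) = 8221094/1307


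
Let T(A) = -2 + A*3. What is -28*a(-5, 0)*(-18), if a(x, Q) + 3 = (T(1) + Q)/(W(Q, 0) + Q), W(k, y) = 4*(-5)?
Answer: -7686/5 ≈ -1537.2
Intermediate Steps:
W(k, y) = -20
T(A) = -2 + 3*A
a(x, Q) = -3 + (1 + Q)/(-20 + Q) (a(x, Q) = -3 + ((-2 + 3*1) + Q)/(-20 + Q) = -3 + ((-2 + 3) + Q)/(-20 + Q) = -3 + (1 + Q)/(-20 + Q))
-28*a(-5, 0)*(-18) = -28*(61 - 2*0)/(-20 + 0)*(-18) = -28*(61 + 0)/(-20)*(-18) = -(-7)*61/5*(-18) = -28*(-61/20)*(-18) = (427/5)*(-18) = -7686/5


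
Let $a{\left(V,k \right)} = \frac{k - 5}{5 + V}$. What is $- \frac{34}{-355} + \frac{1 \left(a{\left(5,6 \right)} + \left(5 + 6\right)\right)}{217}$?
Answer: $\frac{22637}{154070} \approx 0.14693$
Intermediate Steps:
$a{\left(V,k \right)} = \frac{-5 + k}{5 + V}$
$- \frac{34}{-355} + \frac{1 \left(a{\left(5,6 \right)} + \left(5 + 6\right)\right)}{217} = - \frac{34}{-355} + \frac{1 \left(\frac{-5 + 6}{5 + 5} + \left(5 + 6\right)\right)}{217} = \left(-34\right) \left(- \frac{1}{355}\right) + 1 \left(\frac{1}{10} \cdot 1 + 11\right) \frac{1}{217} = \frac{34}{355} + 1 \left(\frac{1}{10} \cdot 1 + 11\right) \frac{1}{217} = \frac{34}{355} + 1 \left(\frac{1}{10} + 11\right) \frac{1}{217} = \frac{34}{355} + 1 \cdot \frac{111}{10} \cdot \frac{1}{217} = \frac{34}{355} + \frac{111}{10} \cdot \frac{1}{217} = \frac{34}{355} + \frac{111}{2170} = \frac{22637}{154070}$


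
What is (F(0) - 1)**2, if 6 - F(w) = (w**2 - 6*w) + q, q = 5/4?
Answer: 225/16 ≈ 14.063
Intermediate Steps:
q = 5/4 (q = 5*(1/4) = 5/4 ≈ 1.2500)
F(w) = 19/4 - w**2 + 6*w (F(w) = 6 - ((w**2 - 6*w) + 5/4) = 6 - (5/4 + w**2 - 6*w) = 6 + (-5/4 - w**2 + 6*w) = 19/4 - w**2 + 6*w)
(F(0) - 1)**2 = ((19/4 - 1*0**2 + 6*0) - 1)**2 = ((19/4 - 1*0 + 0) - 1)**2 = ((19/4 + 0 + 0) - 1)**2 = (19/4 - 1)**2 = (15/4)**2 = 225/16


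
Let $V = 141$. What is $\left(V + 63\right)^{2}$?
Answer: $41616$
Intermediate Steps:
$\left(V + 63\right)^{2} = \left(141 + 63\right)^{2} = 204^{2} = 41616$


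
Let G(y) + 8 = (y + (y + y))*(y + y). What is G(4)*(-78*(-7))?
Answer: 48048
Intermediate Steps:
G(y) = -8 + 6*y² (G(y) = -8 + (y + (y + y))*(y + y) = -8 + (y + 2*y)*(2*y) = -8 + (3*y)*(2*y) = -8 + 6*y²)
G(4)*(-78*(-7)) = (-8 + 6*4²)*(-78*(-7)) = (-8 + 6*16)*546 = (-8 + 96)*546 = 88*546 = 48048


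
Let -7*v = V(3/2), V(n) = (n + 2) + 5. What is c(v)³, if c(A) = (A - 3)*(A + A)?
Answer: 1009027027/941192 ≈ 1072.1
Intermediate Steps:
V(n) = 7 + n (V(n) = (2 + n) + 5 = 7 + n)
v = -17/14 (v = -(7 + 3/2)/7 = -⅐*17/2 = -17/14 ≈ -1.2143)
c(A) = 2*A*(-3 + A) (c(A) = (-3 + A)*(2*A) = 2*A*(-3 + A))
c(v)³ = (2*(-17/14)*(-3 - 17/14))³ = (2*(-17/14)*(-59/14))³ = (1003/98)³ = 1009027027/941192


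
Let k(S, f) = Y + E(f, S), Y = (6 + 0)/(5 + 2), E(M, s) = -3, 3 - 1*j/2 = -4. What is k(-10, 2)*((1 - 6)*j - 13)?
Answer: 1245/7 ≈ 177.86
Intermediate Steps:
j = 14 (j = 6 - 2*(-4) = 6 + 8 = 14)
Y = 6/7 ≈ 0.85714
k(S, f) = -15/7 (k(S, f) = 6/7 - 3 = -15/7)
k(-10, 2)*((1 - 6)*j - 13) = -15*((1 - 6)*14 - 13)/7 = -15*(-5*14 - 13)/7 = -15*(-70 - 13)/7 = -15/7*(-83) = 1245/7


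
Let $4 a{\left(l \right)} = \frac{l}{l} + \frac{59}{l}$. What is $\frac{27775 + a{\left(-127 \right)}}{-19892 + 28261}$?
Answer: $\frac{3527442}{1062863} \approx 3.3188$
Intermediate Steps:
$a{\left(l \right)} = \frac{1}{4} + \frac{59}{4 l}$ ($a{\left(l \right)} = \frac{\frac{l}{l} + \frac{59}{l}}{4} = \frac{1 + \frac{59}{l}}{4} = \frac{1}{4} + \frac{59}{4 l}$)
$\frac{27775 + a{\left(-127 \right)}}{-19892 + 28261} = \frac{27775 + \frac{59 - 127}{4 \left(-127\right)}}{-19892 + 28261} = \frac{27775 + \frac{1}{4} \left(- \frac{1}{127}\right) \left(-68\right)}{8369} = \left(27775 + \frac{17}{127}\right) \frac{1}{8369} = \frac{3527442}{127} \cdot \frac{1}{8369} = \frac{3527442}{1062863}$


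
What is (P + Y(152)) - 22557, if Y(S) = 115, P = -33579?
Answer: -56021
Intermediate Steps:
(P + Y(152)) - 22557 = (-33579 + 115) - 22557 = -33464 - 22557 = -56021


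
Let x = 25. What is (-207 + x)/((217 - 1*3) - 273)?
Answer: 182/59 ≈ 3.0847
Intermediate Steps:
(-207 + x)/((217 - 1*3) - 273) = (-207 + 25)/((217 - 1*3) - 273) = -182/((217 - 3) - 273) = -182/(214 - 273) = -182/(-59) = -182*(-1/59) = 182/59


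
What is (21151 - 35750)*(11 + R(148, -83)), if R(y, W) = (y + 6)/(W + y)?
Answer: -975887/5 ≈ -1.9518e+5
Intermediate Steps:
R(y, W) = (6 + y)/(W + y)
(21151 - 35750)*(11 + R(148, -83)) = (21151 - 35750)*(11 + (6 + 148)/(-83 + 148)) = -14599*(11 + 154/65) = -14599*869/65 = -975887/5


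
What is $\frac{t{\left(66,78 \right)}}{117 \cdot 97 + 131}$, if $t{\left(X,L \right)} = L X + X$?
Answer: $\frac{2607}{5740} \approx 0.45418$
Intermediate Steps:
$t{\left(X,L \right)} = X + L X$
$\frac{t{\left(66,78 \right)}}{117 \cdot 97 + 131} = \frac{66 \left(1 + 78\right)}{117 \cdot 97 + 131} = \frac{66 \cdot 79}{11349 + 131} = \frac{5214}{11480} = 5214 \cdot \frac{1}{11480} = \frac{2607}{5740}$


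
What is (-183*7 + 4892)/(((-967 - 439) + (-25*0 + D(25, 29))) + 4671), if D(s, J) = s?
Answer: 3611/3290 ≈ 1.0976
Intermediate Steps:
(-183*7 + 4892)/(((-967 - 439) + (-25*0 + D(25, 29))) + 4671) = (-183*7 + 4892)/(((-967 - 439) + (-25*0 + 25)) + 4671) = (-1281 + 4892)/((-1406 + (0 + 25)) + 4671) = 3611/((-1406 + 25) + 4671) = 3611/(-1381 + 4671) = 3611/3290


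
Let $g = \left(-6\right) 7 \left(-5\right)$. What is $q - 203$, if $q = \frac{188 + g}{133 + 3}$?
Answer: $- \frac{13605}{68} \approx -200.07$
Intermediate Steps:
$g = 210$ ($g = \left(-42\right) \left(-5\right) = 210$)
$q = \frac{199}{68}$ ($q = \frac{188 + 210}{133 + 3} = \frac{398}{136} = 398 \cdot \frac{1}{136} = \frac{199}{68} \approx 2.9265$)
$q - 203 = \frac{199}{68} - 203 = - \frac{13605}{68}$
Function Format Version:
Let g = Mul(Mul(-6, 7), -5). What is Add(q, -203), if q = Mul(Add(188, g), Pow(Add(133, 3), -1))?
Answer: Rational(-13605, 68) ≈ -200.07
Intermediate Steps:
g = 210 (g = Mul(-42, -5) = 210)
q = Rational(199, 68) (q = Mul(Add(188, 210), Pow(Add(133, 3), -1)) = Mul(398, Pow(136, -1)) = Mul(398, Rational(1, 136)) = Rational(199, 68) ≈ 2.9265)
Add(q, -203) = Add(Rational(199, 68), -203) = Rational(-13605, 68)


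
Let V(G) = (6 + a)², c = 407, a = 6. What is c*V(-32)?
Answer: 58608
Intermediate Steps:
V(G) = 144 (V(G) = (6 + 6)² = 12² = 144)
c*V(-32) = 407*144 = 58608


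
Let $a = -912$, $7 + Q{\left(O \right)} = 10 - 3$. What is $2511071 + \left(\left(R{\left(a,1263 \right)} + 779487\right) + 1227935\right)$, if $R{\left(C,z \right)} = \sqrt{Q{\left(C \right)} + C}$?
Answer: $4518493 + 4 i \sqrt{57} \approx 4.5185 \cdot 10^{6} + 30.199 i$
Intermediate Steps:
$Q{\left(O \right)} = 0$ ($Q{\left(O \right)} = -7 + \left(10 - 3\right) = -7 + 7 = 0$)
$R{\left(C,z \right)} = \sqrt{C}$ ($R{\left(C,z \right)} = \sqrt{0 + C} = \sqrt{C}$)
$2511071 + \left(\left(R{\left(a,1263 \right)} + 779487\right) + 1227935\right) = 2511071 + \left(\left(\sqrt{-912} + 779487\right) + 1227935\right) = 2511071 + \left(\left(4 i \sqrt{57} + 779487\right) + 1227935\right) = 2511071 + \left(\left(779487 + 4 i \sqrt{57}\right) + 1227935\right) = 2511071 + \left(2007422 + 4 i \sqrt{57}\right) = 4518493 + 4 i \sqrt{57}$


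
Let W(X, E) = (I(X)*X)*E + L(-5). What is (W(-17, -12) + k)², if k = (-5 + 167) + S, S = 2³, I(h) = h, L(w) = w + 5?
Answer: 10876804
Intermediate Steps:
L(w) = 5 + w
S = 8
W(X, E) = E*X² (W(X, E) = (X*X)*E + (5 - 5) = X²*E + 0 = E*X² + 0 = E*X²)
k = 170 (k = (-5 + 167) + 8 = 162 + 8 = 170)
(W(-17, -12) + k)² = (-12*(-17)² + 170)² = (-12*289 + 170)² = (-3468 + 170)² = (-3298)² = 10876804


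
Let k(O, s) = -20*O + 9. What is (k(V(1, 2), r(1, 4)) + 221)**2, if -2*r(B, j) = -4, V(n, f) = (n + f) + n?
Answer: 22500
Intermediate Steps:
V(n, f) = f + 2*n (V(n, f) = (f + n) + n = f + 2*n)
r(B, j) = 2 (r(B, j) = -1/2*(-4) = 2)
k(O, s) = 9 - 20*O
(k(V(1, 2), r(1, 4)) + 221)**2 = ((9 - 20*(2 + 2*1)) + 221)**2 = ((9 - 20*(2 + 2)) + 221)**2 = ((9 - 20*4) + 221)**2 = ((9 - 80) + 221)**2 = (-71 + 221)**2 = 150**2 = 22500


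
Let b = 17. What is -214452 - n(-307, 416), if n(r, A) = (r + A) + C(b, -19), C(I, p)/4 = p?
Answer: -214485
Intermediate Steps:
C(I, p) = 4*p
n(r, A) = -76 + A + r (n(r, A) = (r + A) + 4*(-19) = (A + r) - 76 = -76 + A + r)
-214452 - n(-307, 416) = -214452 - (-76 + 416 - 307) = -214452 - 1*33 = -214452 - 33 = -214485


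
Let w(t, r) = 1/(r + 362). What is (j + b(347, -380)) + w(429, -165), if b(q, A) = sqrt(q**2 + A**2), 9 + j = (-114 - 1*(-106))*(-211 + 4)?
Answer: 324460/197 + sqrt(264809) ≈ 2161.6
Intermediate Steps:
j = 1647 (j = -9 + (-114 - 1*(-106))*(-211 + 4) = -9 + (-114 + 106)*(-207) = -9 - 8*(-207) = -9 + 1656 = 1647)
w(t, r) = 1/(362 + r)
b(q, A) = sqrt(A**2 + q**2)
(j + b(347, -380)) + w(429, -165) = (1647 + sqrt((-380)**2 + 347**2)) + 1/(362 - 165) = (1647 + sqrt(144400 + 120409)) + 1/197 = (1647 + sqrt(264809)) + 1/197 = 324460/197 + sqrt(264809)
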